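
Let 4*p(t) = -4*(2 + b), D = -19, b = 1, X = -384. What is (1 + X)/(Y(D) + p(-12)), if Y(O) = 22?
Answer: -383/19 ≈ -20.158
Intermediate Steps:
p(t) = -3 (p(t) = (-4*(2 + 1))/4 = (-4*3)/4 = (¼)*(-12) = -3)
(1 + X)/(Y(D) + p(-12)) = (1 - 384)/(22 - 3) = -383/19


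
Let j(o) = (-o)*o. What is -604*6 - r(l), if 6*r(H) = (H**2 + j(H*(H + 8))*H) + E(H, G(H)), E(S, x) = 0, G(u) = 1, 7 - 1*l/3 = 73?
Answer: -46703735358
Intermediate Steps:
l = -198 (l = 21 - 3*73 = 21 - 219 = -198)
j(o) = -o**2
r(H) = H**2/6 - H**3*(8 + H)**2/6 (r(H) = ((H**2 + (-(H*(H + 8))**2)*H) + 0)/6 = ((H**2 + (-(H*(8 + H))**2)*H) + 0)/6 = ((H**2 + (-H**2*(8 + H)**2)*H) + 0)/6 = ((H**2 - H**3*(8 + H)**2) + 0)/6 = (H**2 - H**3*(8 + H)**2)/6 = H**2/6 - H**3*(8 + H)**2/6)
-604*6 - r(l) = -604*6 - (-198)**2*(1 - 1*(-198)*(8 - 198)**2)/6 = -3624 - 39204*(1 - 1*(-198)*(-190)**2)/6 = -3624 - 39204*(1 - 1*(-198)*36100)/6 = -3624 - 39204*(1 + 7147800)/6 = -3624 - 39204*7147801/6 = -3624 - 1*46703731734 = -3624 - 46703731734 = -46703735358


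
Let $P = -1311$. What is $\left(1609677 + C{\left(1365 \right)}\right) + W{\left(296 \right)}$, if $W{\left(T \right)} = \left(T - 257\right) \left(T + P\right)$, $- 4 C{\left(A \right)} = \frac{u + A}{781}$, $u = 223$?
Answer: $\frac{1226241455}{781} \approx 1.5701 \cdot 10^{6}$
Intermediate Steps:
$C{\left(A \right)} = - \frac{223}{3124} - \frac{A}{3124}$ ($C{\left(A \right)} = - \frac{\left(223 + A\right) \frac{1}{781}}{4} = - \frac{\frac{223}{781} + \frac{A}{781}}{4} = - \frac{223}{3124} - \frac{A}{3124}$)
$W{\left(T \right)} = \left(-1311 + T\right) \left(-257 + T\right)$ ($W{\left(T \right)} = \left(T - 257\right) \left(T - 1311\right) = \left(-257 + T\right) \left(-1311 + T\right) = \left(-1311 + T\right) \left(-257 + T\right)$)
$\left(1609677 + C{\left(1365 \right)}\right) + W{\left(296 \right)} = \left(1609677 - \frac{397}{781}\right) + \left(336927 + 296^{2} - 464128\right) = \left(1609677 - \frac{397}{781}\right) + \left(336927 + 87616 - 464128\right) = \left(1609677 - \frac{397}{781}\right) - 39585 = \frac{1257157340}{781} - 39585 = \frac{1226241455}{781}$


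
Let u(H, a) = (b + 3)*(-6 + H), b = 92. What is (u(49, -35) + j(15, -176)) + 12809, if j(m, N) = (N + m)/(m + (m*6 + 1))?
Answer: 1790603/106 ≈ 16892.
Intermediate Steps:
j(m, N) = (N + m)/(1 + 7*m) (j(m, N) = (N + m)/(m + (6*m + 1)) = (N + m)/(m + (1 + 6*m)) = (N + m)/(1 + 7*m))
u(H, a) = -570 + 95*H (u(H, a) = (92 + 3)*(-6 + H) = 95*(-6 + H) = -570 + 95*H)
(u(49, -35) + j(15, -176)) + 12809 = ((-570 + 95*49) + (-176 + 15)/(1 + 7*15)) + 12809 = ((-570 + 4655) - 161/(1 + 105)) + 12809 = (4085 - 161/106) + 12809 = 432849/106 + 12809 = 1790603/106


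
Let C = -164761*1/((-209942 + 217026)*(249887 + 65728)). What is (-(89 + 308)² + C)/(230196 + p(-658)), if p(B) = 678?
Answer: -352384828130701/516191935560840 ≈ -0.68266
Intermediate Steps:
C = -164761/2235816660 (C = -164761/(315615*7084) = -164761/2235816660 ≈ -7.3692e-5)
(-(89 + 308)² + C)/(230196 + p(-658)) = (-(89 + 308)² - 164761/2235816660)/(230196 + 678) = (-1*397² - 164761/2235816660)/230874 = (-1*157609 - 164761/2235816660)*(1/230874) = (-157609 - 164761/2235816660)*(1/230874) = -352384828130701/2235816660*1/230874 = -352384828130701/516191935560840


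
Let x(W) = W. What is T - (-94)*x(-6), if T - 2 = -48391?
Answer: -48953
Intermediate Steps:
T = -48389 (T = 2 - 48391 = -48389)
T - (-94)*x(-6) = -48389 - (-94)*(-6) = -48389 - 1*564 = -48389 - 564 = -48953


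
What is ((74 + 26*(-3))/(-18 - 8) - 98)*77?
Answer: -97944/13 ≈ -7534.2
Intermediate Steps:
((74 + 26*(-3))/(-18 - 8) - 98)*77 = ((74 - 78)/(-26) - 98)*77 = (-4*(-1/26) - 98)*77 = (2/13 - 98)*77 = -1272/13*77 = -97944/13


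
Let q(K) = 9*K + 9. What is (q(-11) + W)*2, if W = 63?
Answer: -54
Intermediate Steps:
q(K) = 9 + 9*K
(q(-11) + W)*2 = ((9 + 9*(-11)) + 63)*2 = ((9 - 99) + 63)*2 = (-90 + 63)*2 = -27*2 = -54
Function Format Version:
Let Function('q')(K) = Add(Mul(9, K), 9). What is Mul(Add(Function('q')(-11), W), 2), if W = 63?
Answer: -54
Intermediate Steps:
Function('q')(K) = Add(9, Mul(9, K))
Mul(Add(Function('q')(-11), W), 2) = Mul(Add(Add(9, Mul(9, -11)), 63), 2) = Mul(Add(Add(9, -99), 63), 2) = Mul(Add(-90, 63), 2) = Mul(-27, 2) = -54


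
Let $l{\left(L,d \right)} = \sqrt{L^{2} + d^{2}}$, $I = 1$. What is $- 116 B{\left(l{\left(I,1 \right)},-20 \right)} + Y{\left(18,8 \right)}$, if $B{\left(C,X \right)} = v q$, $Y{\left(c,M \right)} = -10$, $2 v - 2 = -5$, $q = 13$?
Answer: $2252$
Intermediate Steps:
$v = - \frac{3}{2}$ ($v = 1 + \frac{1}{2} \left(-5\right) = 1 - \frac{5}{2} = - \frac{3}{2} \approx -1.5$)
$B{\left(C,X \right)} = - \frac{39}{2}$ ($B{\left(C,X \right)} = \left(- \frac{3}{2}\right) 13 = - \frac{39}{2}$)
$- 116 B{\left(l{\left(I,1 \right)},-20 \right)} + Y{\left(18,8 \right)} = \left(-116\right) \left(- \frac{39}{2}\right) - 10 = 2262 - 10 = 2252$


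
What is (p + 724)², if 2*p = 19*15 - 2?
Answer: 2996361/4 ≈ 7.4909e+5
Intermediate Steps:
p = 283/2 (p = (19*15 - 2)/2 = (285 - 2)/2 = (½)*283 = 283/2 ≈ 141.50)
(p + 724)² = (283/2 + 724)² = (1731/2)² = 2996361/4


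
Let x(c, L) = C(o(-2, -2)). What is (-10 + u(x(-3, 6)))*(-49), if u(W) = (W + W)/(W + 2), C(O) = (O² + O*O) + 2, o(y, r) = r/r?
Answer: 1274/3 ≈ 424.67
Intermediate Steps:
o(y, r) = 1
C(O) = 2 + 2*O² (C(O) = (O² + O²) + 2 = 2*O² + 2 = 2 + 2*O²)
x(c, L) = 4 (x(c, L) = 2 + 2*1² = 2 + 2*1 = 2 + 2 = 4)
u(W) = 2*W/(2 + W) (u(W) = (2*W)/(2 + W) = 2*W/(2 + W))
(-10 + u(x(-3, 6)))*(-49) = (-10 + 2*4/(2 + 4))*(-49) = (-10 + 2*4/6)*(-49) = (-10 + 2*4*(⅙))*(-49) = (-10 + 4/3)*(-49) = -26/3*(-49) = 1274/3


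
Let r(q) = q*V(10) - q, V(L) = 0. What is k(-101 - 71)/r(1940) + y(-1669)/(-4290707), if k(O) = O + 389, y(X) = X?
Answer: -927845559/8323971580 ≈ -0.11147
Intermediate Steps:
k(O) = 389 + O
r(q) = -q (r(q) = q*0 - q = 0 - q = -q)
k(-101 - 71)/r(1940) + y(-1669)/(-4290707) = (389 + (-101 - 71))/((-1*1940)) - 1669/(-4290707) = (389 - 172)/(-1940) - 1669*(-1/4290707) = 217*(-1/1940) + 1669/4290707 = -217/1940 + 1669/4290707 = -927845559/8323971580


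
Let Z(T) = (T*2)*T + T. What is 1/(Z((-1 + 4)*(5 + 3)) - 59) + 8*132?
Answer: 1179553/1117 ≈ 1056.0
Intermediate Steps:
Z(T) = T + 2*T² (Z(T) = (2*T)*T + T = 2*T² + T = T + 2*T²)
1/(Z((-1 + 4)*(5 + 3)) - 59) + 8*132 = 1/(((-1 + 4)*(5 + 3))*(1 + 2*((-1 + 4)*(5 + 3))) - 59) + 8*132 = 1/((3*8)*(1 + 2*(3*8)) - 59) + 1056 = 1/(24*(1 + 2*24) - 59) + 1056 = 1/(24*(1 + 48) - 59) + 1056 = 1/(24*49 - 59) + 1056 = 1/(1176 - 59) + 1056 = 1/1117 + 1056 = 1179553/1117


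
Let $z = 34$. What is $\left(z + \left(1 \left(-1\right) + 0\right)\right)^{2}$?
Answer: $1089$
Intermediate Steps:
$\left(z + \left(1 \left(-1\right) + 0\right)\right)^{2} = \left(34 + \left(1 \left(-1\right) + 0\right)\right)^{2} = \left(34 + \left(-1 + 0\right)\right)^{2} = \left(34 - 1\right)^{2} = 33^{2} = 1089$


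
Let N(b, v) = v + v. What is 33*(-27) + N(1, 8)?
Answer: -875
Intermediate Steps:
N(b, v) = 2*v
33*(-27) + N(1, 8) = 33*(-27) + 2*8 = -891 + 16 = -875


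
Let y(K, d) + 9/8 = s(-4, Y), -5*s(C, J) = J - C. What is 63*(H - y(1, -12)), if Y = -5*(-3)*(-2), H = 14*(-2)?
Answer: -80829/40 ≈ -2020.7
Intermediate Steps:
H = -28
Y = -30 (Y = 15*(-2) = -30)
s(C, J) = -J/5 + C/5 (s(C, J) = -(J - C)/5 = -J/5 + C/5)
y(K, d) = 163/40 (y(K, d) = -9/8 + (-1/5*(-30) + (1/5)*(-4)) = -9/8 + (6 - 4/5) = -9/8 + 26/5 = 163/40)
63*(H - y(1, -12)) = 63*(-28 - 1*163/40) = 63*(-28 - 163/40) = 63*(-1283/40) = -80829/40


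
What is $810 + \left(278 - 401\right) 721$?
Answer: $-87873$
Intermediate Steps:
$810 + \left(278 - 401\right) 721 = 810 - 88683 = -87873$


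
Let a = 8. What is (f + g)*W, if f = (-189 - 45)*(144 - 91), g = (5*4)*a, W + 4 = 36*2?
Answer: -832456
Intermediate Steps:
W = 68 (W = -4 + 36*2 = -4 + 72 = 68)
g = 160 (g = (5*4)*8 = 20*8 = 160)
f = -12402 (f = -234*53 = -12402)
(f + g)*W = (-12402 + 160)*68 = -12242*68 = -832456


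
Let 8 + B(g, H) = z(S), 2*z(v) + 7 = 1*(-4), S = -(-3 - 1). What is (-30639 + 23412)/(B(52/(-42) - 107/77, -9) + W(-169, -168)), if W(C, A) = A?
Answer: 438/11 ≈ 39.818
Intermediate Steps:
S = 4 (S = -1*(-4) = 4)
z(v) = -11/2 (z(v) = -7/2 + (1*(-4))/2 = -7/2 + (½)*(-4) = -7/2 - 2 = -11/2)
B(g, H) = -27/2 (B(g, H) = -8 - 11/2 = -27/2)
(-30639 + 23412)/(B(52/(-42) - 107/77, -9) + W(-169, -168)) = (-30639 + 23412)/(-27/2 - 168) = -7227/(-363/2) = -7227*(-2/363) = 438/11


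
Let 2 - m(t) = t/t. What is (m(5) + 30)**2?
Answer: 961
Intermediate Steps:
m(t) = 1 (m(t) = 2 - t/t = 2 - 1*1 = 2 - 1 = 1)
(m(5) + 30)**2 = (1 + 30)**2 = 31**2 = 961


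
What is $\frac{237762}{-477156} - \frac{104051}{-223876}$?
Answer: $- \frac{17552189}{523645964} \approx -0.033519$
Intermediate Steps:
$\frac{237762}{-477156} - \frac{104051}{-223876} = 237762 \left(- \frac{1}{477156}\right) - - \frac{104051}{223876} = - \frac{2331}{4678} + \frac{104051}{223876} = - \frac{17552189}{523645964}$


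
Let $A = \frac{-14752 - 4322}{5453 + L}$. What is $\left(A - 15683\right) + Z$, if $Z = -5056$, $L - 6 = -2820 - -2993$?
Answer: $- \frac{5310051}{256} \approx -20742.0$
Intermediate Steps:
$L = 179$ ($L = 6 - -173 = 6 + \left(-2820 + 2993\right) = 6 + 173 = 179$)
$A = - \frac{867}{256}$ ($A = \frac{-14752 - 4322}{5453 + 179} = - \frac{19074}{5632} = \left(-19074\right) \frac{1}{5632} = - \frac{867}{256} \approx -3.3867$)
$\left(A - 15683\right) + Z = \left(- \frac{867}{256} - 15683\right) - 5056 = - \frac{4015715}{256} - 5056 = - \frac{5310051}{256}$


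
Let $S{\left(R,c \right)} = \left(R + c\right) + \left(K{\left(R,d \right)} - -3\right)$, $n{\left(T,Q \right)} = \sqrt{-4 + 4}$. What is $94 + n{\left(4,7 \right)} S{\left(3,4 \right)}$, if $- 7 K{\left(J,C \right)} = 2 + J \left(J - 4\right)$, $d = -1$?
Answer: $94$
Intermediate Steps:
$K{\left(J,C \right)} = - \frac{2}{7} - \frac{J \left(-4 + J\right)}{7}$ ($K{\left(J,C \right)} = - \frac{2 + J \left(J - 4\right)}{7} = - \frac{2 + J \left(-4 + J\right)}{7} = - \frac{2}{7} - \frac{J \left(-4 + J\right)}{7}$)
$n{\left(T,Q \right)} = 0$ ($n{\left(T,Q \right)} = \sqrt{0} = 0$)
$S{\left(R,c \right)} = \frac{19}{7} + c - \frac{R^{2}}{7} + \frac{11 R}{7}$ ($S{\left(R,c \right)} = \left(R + c\right) - \left(- \frac{19}{7} - \frac{4 R}{7} + \frac{R^{2}}{7}\right) = \left(R + c\right) + \left(\frac{19}{7} - \frac{R^{2}}{7} + \frac{4 R}{7}\right) = \frac{19}{7} + c - \frac{R^{2}}{7} + \frac{11 R}{7}$)
$94 + n{\left(4,7 \right)} S{\left(3,4 \right)} = 94 + 0 \left(\frac{19}{7} + 4 - \frac{3^{2}}{7} + \frac{11}{7} \cdot 3\right) = 94 + 0 \left(\frac{19}{7} + 4 - \frac{9}{7} + \frac{33}{7}\right) = 94 + 0 \cdot \frac{71}{7} = 94 + 0 = 94$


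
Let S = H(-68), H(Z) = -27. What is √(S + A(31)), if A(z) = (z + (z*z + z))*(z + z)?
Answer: √63399 ≈ 251.79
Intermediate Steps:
S = -27
A(z) = 2*z*(z² + 2*z) (A(z) = (z + (z² + z))*(2*z) = (z + (z + z²))*(2*z) = (z² + 2*z)*(2*z) = 2*z*(z² + 2*z))
√(S + A(31)) = √(-27 + 2*31²*(2 + 31)) = √(-27 + 2*961*33) = √(-27 + 63426) = √63399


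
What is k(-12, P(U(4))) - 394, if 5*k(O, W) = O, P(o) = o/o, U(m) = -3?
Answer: -1982/5 ≈ -396.40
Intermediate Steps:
P(o) = 1
k(O, W) = O/5
k(-12, P(U(4))) - 394 = (⅕)*(-12) - 394 = -12/5 - 394 = -1982/5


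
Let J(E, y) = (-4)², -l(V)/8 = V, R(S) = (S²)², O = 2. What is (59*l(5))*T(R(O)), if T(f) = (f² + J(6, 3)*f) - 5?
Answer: -1196520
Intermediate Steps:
R(S) = S⁴
l(V) = -8*V
J(E, y) = 16
T(f) = -5 + f² + 16*f (T(f) = (f² + 16*f) - 5 = -5 + f² + 16*f)
(59*l(5))*T(R(O)) = (59*(-8*5))*(-5 + (2⁴)² + 16*2⁴) = (59*(-40))*(-5 + 16² + 16*16) = -2360*(-5 + 256 + 256) = -2360*507 = -1196520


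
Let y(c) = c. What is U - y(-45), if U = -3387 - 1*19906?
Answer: -23248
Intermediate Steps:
U = -23293 (U = -3387 - 19906 = -23293)
U - y(-45) = -23293 - 1*(-45) = -23293 + 45 = -23248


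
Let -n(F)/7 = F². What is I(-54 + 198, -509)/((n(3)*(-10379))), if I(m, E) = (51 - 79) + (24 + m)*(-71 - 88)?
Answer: -3820/93411 ≈ -0.040895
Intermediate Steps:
n(F) = -7*F²
I(m, E) = -3844 - 159*m (I(m, E) = -28 + (24 + m)*(-159) = -28 + (-3816 - 159*m) = -3844 - 159*m)
I(-54 + 198, -509)/((n(3)*(-10379))) = (-3844 - 159*(-54 + 198))/((-7*3²*(-10379))) = (-3844 - 159*144)/((-7*9*(-10379))) = (-3844 - 22896)/((-63*(-10379))) = -26740/653877 = -26740*1/653877 = -3820/93411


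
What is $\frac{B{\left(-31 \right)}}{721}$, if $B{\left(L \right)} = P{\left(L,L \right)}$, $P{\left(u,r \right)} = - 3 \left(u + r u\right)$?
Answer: $- \frac{2790}{721} \approx -3.8696$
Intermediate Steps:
$P{\left(u,r \right)} = - 3 u - 3 r u$
$B{\left(L \right)} = - 3 L \left(1 + L\right)$
$\frac{B{\left(-31 \right)}}{721} = \frac{\left(-3\right) \left(-31\right) \left(1 - 31\right)}{721} = \left(-3\right) \left(-31\right) \left(-30\right) \frac{1}{721} = \left(-2790\right) \frac{1}{721} = - \frac{2790}{721}$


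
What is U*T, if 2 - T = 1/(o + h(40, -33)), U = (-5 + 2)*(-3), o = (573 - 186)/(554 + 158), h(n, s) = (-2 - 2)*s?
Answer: 564090/31457 ≈ 17.932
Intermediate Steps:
h(n, s) = -4*s
o = 387/712 ≈ 0.54354
U = 9 (U = -3*(-3) = 9)
T = 188030/94371 (T = 2 - 1/(387/712 - 4*(-33)) = 2 - 1/(387/712 + 132) = 2 - 1/94371/712 = 2 - 1*712/94371 = 2 - 712/94371 = 188030/94371 ≈ 1.9925)
U*T = 9*(188030/94371) = 564090/31457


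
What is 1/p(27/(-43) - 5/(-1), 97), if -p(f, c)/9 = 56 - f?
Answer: -43/19980 ≈ -0.0021522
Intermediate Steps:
p(f, c) = -504 + 9*f (p(f, c) = -9*(56 - f) = -504 + 9*f)
1/p(27/(-43) - 5/(-1), 97) = 1/(-504 + 9*(27/(-43) - 5/(-1))) = 1/(-504 + 9*(27*(-1/43) - 5*(-1))) = 1/(-504 + 9*(-27/43 + 5)) = 1/(-504 + 9*(188/43)) = 1/(-504 + 1692/43) = 1/(-19980/43) = -43/19980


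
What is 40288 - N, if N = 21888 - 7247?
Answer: 25647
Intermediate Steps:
N = 14641
40288 - N = 40288 - 1*14641 = 40288 - 14641 = 25647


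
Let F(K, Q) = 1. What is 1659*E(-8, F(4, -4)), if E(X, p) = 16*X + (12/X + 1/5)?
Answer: -2145087/10 ≈ -2.1451e+5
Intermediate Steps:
E(X, p) = ⅕ + 12/X + 16*X (E(X, p) = 16*X + (12/X + 1*(⅕)) = 16*X + (12/X + ⅕) = 16*X + (⅕ + 12/X) = ⅕ + 12/X + 16*X)
1659*E(-8, F(4, -4)) = 1659*(⅕ + 12/(-8) + 16*(-8)) = 1659*(⅕ + 12*(-⅛) - 128) = 1659*(⅕ - 3/2 - 128) = 1659*(-1293/10) = -2145087/10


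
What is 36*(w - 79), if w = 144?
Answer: 2340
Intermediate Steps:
36*(w - 79) = 36*(144 - 79) = 36*65 = 2340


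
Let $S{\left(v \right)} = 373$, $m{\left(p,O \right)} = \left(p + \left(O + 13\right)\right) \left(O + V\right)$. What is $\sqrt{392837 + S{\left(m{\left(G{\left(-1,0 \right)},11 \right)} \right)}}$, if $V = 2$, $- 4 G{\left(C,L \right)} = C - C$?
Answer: $3 \sqrt{43690} \approx 627.06$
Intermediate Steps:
$G{\left(C,L \right)} = 0$ ($G{\left(C,L \right)} = - \frac{C - C}{4} = \left(- \frac{1}{4}\right) 0 = 0$)
$m{\left(p,O \right)} = \left(2 + O\right) \left(13 + O + p\right)$ ($m{\left(p,O \right)} = \left(p + \left(O + 13\right)\right) \left(O + 2\right) = \left(p + \left(13 + O\right)\right) \left(2 + O\right) = \left(13 + O + p\right) \left(2 + O\right) = \left(2 + O\right) \left(13 + O + p\right)$)
$\sqrt{392837 + S{\left(m{\left(G{\left(-1,0 \right)},11 \right)} \right)}} = \sqrt{392837 + 373} = \sqrt{393210} = 3 \sqrt{43690}$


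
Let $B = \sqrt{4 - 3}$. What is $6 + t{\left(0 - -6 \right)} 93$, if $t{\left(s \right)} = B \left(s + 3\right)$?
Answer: $843$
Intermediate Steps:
$B = 1$ ($B = \sqrt{1} = 1$)
$t{\left(s \right)} = 3 + s$ ($t{\left(s \right)} = 1 \left(s + 3\right) = 1 \left(3 + s\right) = 3 + s$)
$6 + t{\left(0 - -6 \right)} 93 = 6 + \left(3 + \left(0 - -6\right)\right) 93 = 6 + \left(3 + \left(0 + 6\right)\right) 93 = 6 + \left(3 + 6\right) 93 = 6 + 9 \cdot 93 = 6 + 837 = 843$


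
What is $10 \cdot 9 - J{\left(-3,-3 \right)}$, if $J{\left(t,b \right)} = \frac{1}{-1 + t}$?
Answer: $\frac{361}{4} \approx 90.25$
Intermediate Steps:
$10 \cdot 9 - J{\left(-3,-3 \right)} = 10 \cdot 9 - \frac{1}{-1 - 3} = 90 - \frac{1}{-4} = 90 - - \frac{1}{4} = 90 + \frac{1}{4} = \frac{361}{4}$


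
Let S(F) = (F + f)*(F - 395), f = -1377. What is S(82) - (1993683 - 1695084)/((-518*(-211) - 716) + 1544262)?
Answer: 223318408047/550948 ≈ 4.0534e+5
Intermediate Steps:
S(F) = (-1377 + F)*(-395 + F) (S(F) = (F - 1377)*(F - 395) = (-1377 + F)*(-395 + F))
S(82) - (1993683 - 1695084)/((-518*(-211) - 716) + 1544262) = (543915 + 82**2 - 1772*82) - (1993683 - 1695084)/((-518*(-211) - 716) + 1544262) = (543915 + 6724 - 145304) - 298599/((109298 - 716) + 1544262) = 405335 - 298599/(108582 + 1544262) = 405335 - 298599/1652844 = 405335 - 1*99533/550948 = 405335 - 99533/550948 = 223318408047/550948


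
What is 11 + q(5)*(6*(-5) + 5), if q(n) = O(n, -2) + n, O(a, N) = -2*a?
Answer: 136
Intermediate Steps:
q(n) = -n (q(n) = -2*n + n = -n)
11 + q(5)*(6*(-5) + 5) = 11 + (-1*5)*(6*(-5) + 5) = 11 - 5*(-30 + 5) = 11 - 5*(-25) = 11 + 125 = 136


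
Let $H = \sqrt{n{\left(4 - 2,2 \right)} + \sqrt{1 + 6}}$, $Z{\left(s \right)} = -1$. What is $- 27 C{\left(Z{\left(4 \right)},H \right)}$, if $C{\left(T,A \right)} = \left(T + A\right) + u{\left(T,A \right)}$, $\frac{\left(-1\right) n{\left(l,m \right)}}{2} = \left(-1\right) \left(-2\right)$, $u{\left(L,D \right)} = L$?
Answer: $54 - 27 \sqrt{-4 + \sqrt{7}} \approx 54.0 - 31.421 i$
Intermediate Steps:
$n{\left(l,m \right)} = -4$ ($n{\left(l,m \right)} = - 2 \left(\left(-1\right) \left(-2\right)\right) = \left(-2\right) 2 = -4$)
$H = \sqrt{-4 + \sqrt{7}}$ ($H = \sqrt{-4 + \sqrt{1 + 6}} = \sqrt{-4 + \sqrt{7}} \approx 1.1637 i$)
$C{\left(T,A \right)} = A + 2 T$ ($C{\left(T,A \right)} = \left(T + A\right) + T = \left(A + T\right) + T = A + 2 T$)
$- 27 C{\left(Z{\left(4 \right)},H \right)} = - 27 \left(\sqrt{-4 + \sqrt{7}} + 2 \left(-1\right)\right) = - 27 \left(\sqrt{-4 + \sqrt{7}} - 2\right) = - 27 \left(-2 + \sqrt{-4 + \sqrt{7}}\right) = 54 - 27 \sqrt{-4 + \sqrt{7}}$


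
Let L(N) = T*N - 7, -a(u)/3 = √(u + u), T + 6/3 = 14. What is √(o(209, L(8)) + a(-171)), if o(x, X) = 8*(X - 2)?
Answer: √(696 - 9*I*√38) ≈ 26.403 - 1.0506*I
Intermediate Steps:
T = 12 (T = -2 + 14 = 12)
a(u) = -3*√2*√u (a(u) = -3*√(u + u) = -3*√2*√u)
L(N) = -7 + 12*N (L(N) = 12*N - 7 = -7 + 12*N)
o(x, X) = -16 + 8*X (o(x, X) = 8*(-2 + X) = -16 + 8*X)
√(o(209, L(8)) + a(-171)) = √((-16 + 8*(-7 + 12*8)) - 3*√2*√(-171)) = √((-16 + 8*(-7 + 96)) - 3*√2*3*I*√19) = √((-16 + 8*89) - 9*I*√38) = √((-16 + 712) - 9*I*√38) = √(696 - 9*I*√38)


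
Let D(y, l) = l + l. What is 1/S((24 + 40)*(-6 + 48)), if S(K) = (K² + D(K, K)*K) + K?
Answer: 1/21678720 ≈ 4.6128e-8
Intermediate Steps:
D(y, l) = 2*l
S(K) = K + 3*K² (S(K) = (K² + (2*K)*K) + K = (K² + 2*K²) + K = 3*K² + K = K + 3*K²)
1/S((24 + 40)*(-6 + 48)) = 1/(((24 + 40)*(-6 + 48))*(1 + 3*((24 + 40)*(-6 + 48)))) = 1/((64*42)*(1 + 3*(64*42))) = 1/(2688*(1 + 3*2688)) = 1/(2688*(1 + 8064)) = 1/(2688*8065) = 1/21678720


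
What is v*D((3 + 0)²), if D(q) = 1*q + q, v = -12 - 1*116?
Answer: -2304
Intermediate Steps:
v = -128 (v = -12 - 116 = -128)
D(q) = 2*q (D(q) = q + q = 2*q)
v*D((3 + 0)²) = -256*(3 + 0)² = -256*3² = -256*9 = -128*18 = -2304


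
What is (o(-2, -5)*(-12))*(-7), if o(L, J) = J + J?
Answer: -840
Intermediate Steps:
o(L, J) = 2*J
(o(-2, -5)*(-12))*(-7) = ((2*(-5))*(-12))*(-7) = -10*(-12)*(-7) = 120*(-7) = -840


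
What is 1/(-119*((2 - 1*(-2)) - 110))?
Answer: 1/12614 ≈ 7.9277e-5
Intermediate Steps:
1/(-119*((2 - 1*(-2)) - 110)) = 1/(-119*((2 + 2) - 110)) = 1/(-119*(4 - 110)) = 1/(-119*(-106)) = 1/12614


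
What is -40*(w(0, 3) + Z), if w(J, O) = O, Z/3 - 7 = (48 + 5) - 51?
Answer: -1200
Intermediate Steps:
Z = 27 (Z = 21 + 3*((48 + 5) - 51) = 21 + 3*(53 - 51) = 21 + 3*2 = 21 + 6 = 27)
-40*(w(0, 3) + Z) = -40*(3 + 27) = -40*30 = -1200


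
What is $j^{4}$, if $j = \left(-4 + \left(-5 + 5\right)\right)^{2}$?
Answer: $65536$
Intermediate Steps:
$j = 16$ ($j = \left(-4 + 0\right)^{2} = \left(-4\right)^{2} = 16$)
$j^{4} = 16^{4} = 65536$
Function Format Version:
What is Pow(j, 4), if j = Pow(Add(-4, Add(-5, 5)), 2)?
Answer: 65536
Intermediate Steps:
j = 16 (j = Pow(Add(-4, 0), 2) = Pow(-4, 2) = 16)
Pow(j, 4) = Pow(16, 4) = 65536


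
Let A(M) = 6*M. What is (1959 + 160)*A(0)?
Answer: 0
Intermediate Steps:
(1959 + 160)*A(0) = (1959 + 160)*(6*0) = 2119*0 = 0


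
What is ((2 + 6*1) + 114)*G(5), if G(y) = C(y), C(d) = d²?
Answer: 3050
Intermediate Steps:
G(y) = y²
((2 + 6*1) + 114)*G(5) = ((2 + 6*1) + 114)*5² = ((2 + 6) + 114)*25 = (8 + 114)*25 = 122*25 = 3050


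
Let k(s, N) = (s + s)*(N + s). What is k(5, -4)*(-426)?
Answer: -4260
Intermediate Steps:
k(s, N) = 2*s*(N + s) (k(s, N) = (2*s)*(N + s) = 2*s*(N + s))
k(5, -4)*(-426) = (2*5*(-4 + 5))*(-426) = (2*5*1)*(-426) = 10*(-426) = -4260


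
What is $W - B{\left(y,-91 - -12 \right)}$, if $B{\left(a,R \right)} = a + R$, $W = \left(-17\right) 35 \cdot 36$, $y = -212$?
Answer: $-21129$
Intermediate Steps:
$W = -21420$ ($W = \left(-595\right) 36 = -21420$)
$B{\left(a,R \right)} = R + a$
$W - B{\left(y,-91 - -12 \right)} = -21420 - \left(\left(-91 - -12\right) - 212\right) = -21420 - \left(\left(-91 + 12\right) - 212\right) = -21420 - \left(-79 - 212\right) = -21420 - -291 = -21420 + 291 = -21129$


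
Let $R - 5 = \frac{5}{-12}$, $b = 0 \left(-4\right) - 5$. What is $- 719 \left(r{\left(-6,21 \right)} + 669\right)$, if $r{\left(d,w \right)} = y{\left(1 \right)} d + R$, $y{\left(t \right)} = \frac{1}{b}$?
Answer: $- \frac{29110153}{60} \approx -4.8517 \cdot 10^{5}$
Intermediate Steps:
$b = -5$ ($b = 0 - 5 = -5$)
$y{\left(t \right)} = - \frac{1}{5}$ ($y{\left(t \right)} = \frac{1}{-5} = - \frac{1}{5}$)
$R = \frac{55}{12}$ ($R = 5 + \frac{5}{-12} = 5 + 5 \left(- \frac{1}{12}\right) = 5 - \frac{5}{12} = \frac{55}{12} \approx 4.5833$)
$r{\left(d,w \right)} = \frac{55}{12} - \frac{d}{5}$ ($r{\left(d,w \right)} = - \frac{d}{5} + \frac{55}{12} = \frac{55}{12} - \frac{d}{5}$)
$- 719 \left(r{\left(-6,21 \right)} + 669\right) = - 719 \left(\left(\frac{55}{12} - - \frac{6}{5}\right) + 669\right) = - 719 \left(\left(\frac{55}{12} + \frac{6}{5}\right) + 669\right) = - 719 \left(\frac{347}{60} + 669\right) = \left(-719\right) \frac{40487}{60} = - \frac{29110153}{60}$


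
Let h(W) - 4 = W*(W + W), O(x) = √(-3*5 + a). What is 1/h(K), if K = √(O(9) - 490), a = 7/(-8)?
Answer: -1952/1905279 - I*√254/1905279 ≈ -0.0010245 - 8.3648e-6*I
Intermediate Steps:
a = -7/8 (a = 7*(-⅛) = -7/8 ≈ -0.87500)
O(x) = I*√254/4 (O(x) = √(-3*5 - 7/8) = √(-15 - 7/8) = √(-127/8) = I*√254/4)
K = √(-490 + I*√254/4) (K = √(I*√254/4 - 490) = √(-490 + I*√254/4) ≈ 0.09 + 22.136*I)
h(W) = 4 + 2*W² (h(W) = 4 + W*(W + W) = 4 + W*(2*W) = 4 + 2*W²)
1/h(K) = 1/(4 + 2*(√(-1960 + I*√254)/2)²) = 1/(4 + 2*(-490 + I*√254/4)) = 1/(4 + (-980 + I*√254/2)) = 1/(-976 + I*√254/2)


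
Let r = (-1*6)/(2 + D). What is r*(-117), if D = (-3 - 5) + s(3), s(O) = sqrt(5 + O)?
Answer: -1053/7 - 351*sqrt(2)/7 ≈ -221.34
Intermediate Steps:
D = -8 + 2*sqrt(2) (D = (-3 - 5) + sqrt(5 + 3) = -8 + sqrt(8) = -8 + 2*sqrt(2) ≈ -5.1716)
r = -6/(-6 + 2*sqrt(2)) (r = (-1*6)/(2 + (-8 + 2*sqrt(2))) = -6/(-6 + 2*sqrt(2)) ≈ 1.8918)
r*(-117) = (9/7 + 3*sqrt(2)/7)*(-117) = -1053/7 - 351*sqrt(2)/7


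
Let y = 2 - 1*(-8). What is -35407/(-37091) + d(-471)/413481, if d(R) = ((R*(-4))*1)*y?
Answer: 5112972069/5112141257 ≈ 1.0002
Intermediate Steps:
y = 10 (y = 2 + 8 = 10)
d(R) = -40*R (d(R) = ((R*(-4))*1)*10 = (-4*R*1)*10 = -4*R*10 = -40*R)
-35407/(-37091) + d(-471)/413481 = -35407/(-37091) - 40*(-471)/413481 = -35407*(-1/37091) + 18840*(1/413481) = 35407/37091 + 6280/137827 = 5112972069/5112141257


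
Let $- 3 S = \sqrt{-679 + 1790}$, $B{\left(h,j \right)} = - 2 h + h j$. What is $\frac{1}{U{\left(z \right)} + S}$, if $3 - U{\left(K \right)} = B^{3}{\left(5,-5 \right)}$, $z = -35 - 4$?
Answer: $\frac{35082}{1504245895} + \frac{3 \sqrt{1111}}{16546704845} \approx 2.3328 \cdot 10^{-5}$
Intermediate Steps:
$z = -39$ ($z = -35 - 4 = -39$)
$S = - \frac{\sqrt{1111}}{3}$ ($S = - \frac{\sqrt{-679 + 1790}}{3} = - \frac{\sqrt{1111}}{3} \approx -11.111$)
$U{\left(K \right)} = 42878$ ($U{\left(K \right)} = 3 - \left(5 \left(-2 - 5\right)\right)^{3} = 3 - \left(5 \left(-7\right)\right)^{3} = 3 - \left(-35\right)^{3} = 3 - -42875 = 3 + 42875 = 42878$)
$\frac{1}{U{\left(z \right)} + S} = \frac{1}{42878 - \frac{\sqrt{1111}}{3}}$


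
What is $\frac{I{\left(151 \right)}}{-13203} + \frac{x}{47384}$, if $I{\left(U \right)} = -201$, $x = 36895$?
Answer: $\frac{165549623}{208536984} \approx 0.79386$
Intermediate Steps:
$\frac{I{\left(151 \right)}}{-13203} + \frac{x}{47384} = - \frac{201}{-13203} + \frac{36895}{47384} = \left(-201\right) \left(- \frac{1}{13203}\right) + 36895 \cdot \frac{1}{47384} = \frac{67}{4401} + \frac{36895}{47384} = \frac{165549623}{208536984}$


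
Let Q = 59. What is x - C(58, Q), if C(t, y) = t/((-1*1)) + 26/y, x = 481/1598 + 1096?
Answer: 108788259/94282 ≈ 1153.9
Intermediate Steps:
x = 1751889/1598 (x = 481*(1/1598) + 1096 = 481/1598 + 1096 = 1751889/1598 ≈ 1096.3)
C(t, y) = -t + 26/y (C(t, y) = t/(-1) + 26/y = t*(-1) + 26/y = -t + 26/y)
x - C(58, Q) = 1751889/1598 - (-1*58 + 26/59) = 1751889/1598 - (-58 + 26*(1/59)) = 1751889/1598 - (-58 + 26/59) = 1751889/1598 - 1*(-3396/59) = 1751889/1598 + 3396/59 = 108788259/94282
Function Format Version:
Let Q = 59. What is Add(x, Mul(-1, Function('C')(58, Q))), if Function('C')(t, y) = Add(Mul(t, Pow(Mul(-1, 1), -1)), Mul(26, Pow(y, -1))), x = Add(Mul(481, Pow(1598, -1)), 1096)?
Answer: Rational(108788259, 94282) ≈ 1153.9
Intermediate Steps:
x = Rational(1751889, 1598) (x = Add(Mul(481, Rational(1, 1598)), 1096) = Add(Rational(481, 1598), 1096) = Rational(1751889, 1598) ≈ 1096.3)
Function('C')(t, y) = Add(Mul(-1, t), Mul(26, Pow(y, -1))) (Function('C')(t, y) = Add(Mul(t, Pow(-1, -1)), Mul(26, Pow(y, -1))) = Add(Mul(t, -1), Mul(26, Pow(y, -1))) = Add(Mul(-1, t), Mul(26, Pow(y, -1))))
Add(x, Mul(-1, Function('C')(58, Q))) = Add(Rational(1751889, 1598), Mul(-1, Add(Mul(-1, 58), Mul(26, Pow(59, -1))))) = Add(Rational(1751889, 1598), Mul(-1, Add(-58, Mul(26, Rational(1, 59))))) = Add(Rational(1751889, 1598), Mul(-1, Add(-58, Rational(26, 59)))) = Add(Rational(1751889, 1598), Mul(-1, Rational(-3396, 59))) = Add(Rational(1751889, 1598), Rational(3396, 59)) = Rational(108788259, 94282)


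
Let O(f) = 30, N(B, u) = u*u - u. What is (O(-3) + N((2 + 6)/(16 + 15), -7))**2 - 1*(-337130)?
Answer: 344526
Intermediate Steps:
N(B, u) = u**2 - u
(O(-3) + N((2 + 6)/(16 + 15), -7))**2 - 1*(-337130) = (30 - 7*(-1 - 7))**2 - 1*(-337130) = (30 - 7*(-8))**2 + 337130 = (30 + 56)**2 + 337130 = 86**2 + 337130 = 7396 + 337130 = 344526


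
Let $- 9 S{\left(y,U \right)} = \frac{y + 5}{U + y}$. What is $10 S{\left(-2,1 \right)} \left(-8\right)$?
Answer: $- \frac{80}{3} \approx -26.667$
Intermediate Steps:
$S{\left(y,U \right)} = - \frac{5 + y}{9 \left(U + y\right)}$ ($S{\left(y,U \right)} = - \frac{\left(y + 5\right) \frac{1}{U + y}}{9} = - \frac{\left(5 + y\right) \frac{1}{U + y}}{9} = - \frac{\frac{1}{U + y} \left(5 + y\right)}{9} = - \frac{5 + y}{9 \left(U + y\right)}$)
$10 S{\left(-2,1 \right)} \left(-8\right) = 10 \frac{-5 - -2}{9 \left(1 - 2\right)} \left(-8\right) = 10 \frac{-5 + 2}{9 \left(-1\right)} \left(-8\right) = 10 \cdot \frac{1}{9} \left(-1\right) \left(-3\right) \left(-8\right) = 10 \cdot \frac{1}{3} \left(-8\right) = \frac{10}{3} \left(-8\right) = - \frac{80}{3}$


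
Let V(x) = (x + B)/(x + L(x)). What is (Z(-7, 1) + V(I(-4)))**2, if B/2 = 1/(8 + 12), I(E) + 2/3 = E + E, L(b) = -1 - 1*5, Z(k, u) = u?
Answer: 485809/193600 ≈ 2.5093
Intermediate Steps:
L(b) = -6 (L(b) = -1 - 5 = -6)
I(E) = -2/3 + 2*E (I(E) = -2/3 + (E + E) = -2/3 + 2*E)
B = 1/10 (B = 2/(8 + 12) = 2/20 = 2*(1/20) = 1/10 ≈ 0.10000)
V(x) = (1/10 + x)/(-6 + x) (V(x) = (x + 1/10)/(x - 6) = (1/10 + x)/(-6 + x))
(Z(-7, 1) + V(I(-4)))**2 = (1 + (1/10 + (-2/3 + 2*(-4)))/(-6 + (-2/3 + 2*(-4))))**2 = (1 + (1/10 + (-2/3 - 8))/(-6 + (-2/3 - 8)))**2 = (1 + (1/10 - 26/3)/(-6 - 26/3))**2 = (1 - 257/30/(-44/3))**2 = (1 - 3/44*(-257/30))**2 = (1 + 257/440)**2 = (697/440)**2 = 485809/193600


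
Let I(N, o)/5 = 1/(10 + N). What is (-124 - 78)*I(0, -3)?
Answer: -101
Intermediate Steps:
I(N, o) = 5/(10 + N)
(-124 - 78)*I(0, -3) = (-124 - 78)*(5/(10 + 0)) = -1010/10 = -202*½ = -101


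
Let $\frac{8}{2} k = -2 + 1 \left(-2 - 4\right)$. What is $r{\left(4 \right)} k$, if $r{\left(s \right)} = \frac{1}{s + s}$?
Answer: $- \frac{1}{4} \approx -0.25$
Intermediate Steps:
$k = -2$ ($k = \frac{-2 + 1 \left(-2 - 4\right)}{4} = \frac{-2 + 1 \left(-6\right)}{4} = \frac{-2 - 6}{4} = \frac{1}{4} \left(-8\right) = -2$)
$r{\left(s \right)} = \frac{1}{2 s}$
$r{\left(4 \right)} k = \frac{1}{2 \cdot 4} \left(-2\right) = \frac{1}{2} \cdot \frac{1}{4} \left(-2\right) = \frac{1}{8} \left(-2\right) = - \frac{1}{4}$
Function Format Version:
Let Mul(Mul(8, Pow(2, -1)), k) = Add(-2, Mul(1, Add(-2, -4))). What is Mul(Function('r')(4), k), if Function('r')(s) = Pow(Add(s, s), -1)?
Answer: Rational(-1, 4) ≈ -0.25000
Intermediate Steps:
k = -2 (k = Mul(Rational(1, 4), Add(-2, Mul(1, Add(-2, -4)))) = Mul(Rational(1, 4), Add(-2, Mul(1, -6))) = Mul(Rational(1, 4), Add(-2, -6)) = Mul(Rational(1, 4), -8) = -2)
Function('r')(s) = Mul(Rational(1, 2), Pow(s, -1)) (Function('r')(s) = Pow(Mul(2, s), -1) = Mul(Rational(1, 2), Pow(s, -1)))
Mul(Function('r')(4), k) = Mul(Mul(Rational(1, 2), Pow(4, -1)), -2) = Mul(Mul(Rational(1, 2), Rational(1, 4)), -2) = Mul(Rational(1, 8), -2) = Rational(-1, 4)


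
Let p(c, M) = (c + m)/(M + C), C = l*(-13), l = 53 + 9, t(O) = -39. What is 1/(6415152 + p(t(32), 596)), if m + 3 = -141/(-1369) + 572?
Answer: 41070/263470188967 ≈ 1.5588e-7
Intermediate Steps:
m = 779102/1369 (m = -3 + (-141/(-1369) + 572) = -3 + (-141*(-1/1369) + 572) = -3 + (141/1369 + 572) = -3 + 783209/1369 = 779102/1369 ≈ 569.10)
l = 62
C = -806 (C = 62*(-13) = -806)
p(c, M) = (779102/1369 + c)/(-806 + M) (p(c, M) = (c + 779102/1369)/(M - 806) = (779102/1369 + c)/(-806 + M))
1/(6415152 + p(t(32), 596)) = 1/(6415152 + (779102/1369 - 39)/(-806 + 596)) = 1/(6415152 + (725711/1369)/(-210)) = 1/(6415152 - 1/210*725711/1369) = 1/(6415152 - 103673/41070) = 1/(263470188967/41070) = 41070/263470188967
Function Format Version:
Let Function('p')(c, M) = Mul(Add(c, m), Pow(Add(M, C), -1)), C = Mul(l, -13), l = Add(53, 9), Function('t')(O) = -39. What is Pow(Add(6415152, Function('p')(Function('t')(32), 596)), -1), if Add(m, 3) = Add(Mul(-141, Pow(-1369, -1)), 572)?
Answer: Rational(41070, 263470188967) ≈ 1.5588e-7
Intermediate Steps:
m = Rational(779102, 1369) (m = Add(-3, Add(Mul(-141, Pow(-1369, -1)), 572)) = Add(-3, Add(Mul(-141, Rational(-1, 1369)), 572)) = Add(-3, Add(Rational(141, 1369), 572)) = Add(-3, Rational(783209, 1369)) = Rational(779102, 1369) ≈ 569.10)
l = 62
C = -806 (C = Mul(62, -13) = -806)
Function('p')(c, M) = Mul(Pow(Add(-806, M), -1), Add(Rational(779102, 1369), c)) (Function('p')(c, M) = Mul(Add(c, Rational(779102, 1369)), Pow(Add(M, -806), -1)) = Mul(Add(Rational(779102, 1369), c), Pow(Add(-806, M), -1)) = Mul(Pow(Add(-806, M), -1), Add(Rational(779102, 1369), c)))
Pow(Add(6415152, Function('p')(Function('t')(32), 596)), -1) = Pow(Add(6415152, Mul(Pow(Add(-806, 596), -1), Add(Rational(779102, 1369), -39))), -1) = Pow(Add(6415152, Mul(Pow(-210, -1), Rational(725711, 1369))), -1) = Pow(Add(6415152, Mul(Rational(-1, 210), Rational(725711, 1369))), -1) = Pow(Add(6415152, Rational(-103673, 41070)), -1) = Pow(Rational(263470188967, 41070), -1) = Rational(41070, 263470188967)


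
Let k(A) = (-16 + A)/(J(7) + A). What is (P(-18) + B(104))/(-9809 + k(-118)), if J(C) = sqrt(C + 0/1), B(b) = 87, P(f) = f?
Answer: -9418226829/1338734584217 - 9246*sqrt(7)/1338734584217 ≈ -0.0070352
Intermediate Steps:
J(C) = sqrt(C) (J(C) = sqrt(C + 0*1) = sqrt(C + 0) = sqrt(C))
k(A) = (-16 + A)/(A + sqrt(7)) (k(A) = (-16 + A)/(sqrt(7) + A) = (-16 + A)/(A + sqrt(7)))
(P(-18) + B(104))/(-9809 + k(-118)) = (-18 + 87)/(-9809 + (-16 - 118)/(-118 + sqrt(7))) = 69/(-9809 - 134/(-118 + sqrt(7)))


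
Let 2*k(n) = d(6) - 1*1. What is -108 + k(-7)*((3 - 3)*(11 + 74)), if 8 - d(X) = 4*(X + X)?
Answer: -108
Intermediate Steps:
d(X) = 8 - 8*X (d(X) = 8 - 4*(X + X) = 8 - 4*2*X = 8 - 8*X)
k(n) = -41/2 (k(n) = ((8 - 8*6) - 1*1)/2 = ((8 - 48) - 1)/2 = (-40 - 1)/2 = (1/2)*(-41) = -41/2)
-108 + k(-7)*((3 - 3)*(11 + 74)) = -108 - 41*(3 - 3)*(11 + 74)/2 = -108 - 0*85 = -108 - 41/2*0 = -108 + 0 = -108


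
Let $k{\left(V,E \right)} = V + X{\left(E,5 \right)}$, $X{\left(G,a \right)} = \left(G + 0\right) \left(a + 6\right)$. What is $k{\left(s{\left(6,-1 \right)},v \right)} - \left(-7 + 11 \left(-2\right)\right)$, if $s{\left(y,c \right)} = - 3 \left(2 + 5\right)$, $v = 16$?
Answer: $184$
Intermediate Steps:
$X{\left(G,a \right)} = G \left(6 + a\right)$
$s{\left(y,c \right)} = -21$ ($s{\left(y,c \right)} = \left(-3\right) 7 = -21$)
$k{\left(V,E \right)} = V + 11 E$ ($k{\left(V,E \right)} = V + E \left(6 + 5\right) = V + E 11 = V + 11 E$)
$k{\left(s{\left(6,-1 \right)},v \right)} - \left(-7 + 11 \left(-2\right)\right) = \left(-21 + 11 \cdot 16\right) - \left(-7 + 11 \left(-2\right)\right) = \left(-21 + 176\right) - \left(-7 - 22\right) = 155 - -29 = 155 + 29 = 184$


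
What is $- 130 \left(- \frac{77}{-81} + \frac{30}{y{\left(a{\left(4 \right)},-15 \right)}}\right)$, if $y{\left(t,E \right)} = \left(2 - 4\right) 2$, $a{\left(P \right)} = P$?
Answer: $\frac{68965}{81} \approx 851.42$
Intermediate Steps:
$y{\left(t,E \right)} = -4$ ($y{\left(t,E \right)} = \left(-2\right) 2 = -4$)
$- 130 \left(- \frac{77}{-81} + \frac{30}{y{\left(a{\left(4 \right)},-15 \right)}}\right) = - 130 \left(- \frac{77}{-81} + \frac{30}{-4}\right) = - 130 \left(\left(-77\right) \left(- \frac{1}{81}\right) + 30 \left(- \frac{1}{4}\right)\right) = - 130 \left(\frac{77}{81} - \frac{15}{2}\right) = \left(-130\right) \left(- \frac{1061}{162}\right) = \frac{68965}{81}$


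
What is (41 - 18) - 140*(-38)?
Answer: 5343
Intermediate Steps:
(41 - 18) - 140*(-38) = 23 + 5320 = 5343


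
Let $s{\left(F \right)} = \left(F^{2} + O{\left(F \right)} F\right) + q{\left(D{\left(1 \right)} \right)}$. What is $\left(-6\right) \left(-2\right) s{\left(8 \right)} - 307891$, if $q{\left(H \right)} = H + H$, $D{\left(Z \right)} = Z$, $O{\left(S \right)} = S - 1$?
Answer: $-306427$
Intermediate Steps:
$O{\left(S \right)} = -1 + S$
$q{\left(H \right)} = 2 H$
$s{\left(F \right)} = 2 + F^{2} + F \left(-1 + F\right)$ ($s{\left(F \right)} = \left(F^{2} + \left(-1 + F\right) F\right) + 2 \cdot 1 = \left(F^{2} + F \left(-1 + F\right)\right) + 2 = 2 + F^{2} + F \left(-1 + F\right)$)
$\left(-6\right) \left(-2\right) s{\left(8 \right)} - 307891 = \left(-6\right) \left(-2\right) \left(2 - 8 + 2 \cdot 8^{2}\right) - 307891 = 12 \left(2 - 8 + 2 \cdot 64\right) - 307891 = 12 \left(2 - 8 + 128\right) - 307891 = 12 \cdot 122 - 307891 = 1464 - 307891 = -306427$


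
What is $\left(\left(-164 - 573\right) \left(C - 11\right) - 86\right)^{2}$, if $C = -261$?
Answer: $40151342884$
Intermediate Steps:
$\left(\left(-164 - 573\right) \left(C - 11\right) - 86\right)^{2} = \left(\left(-164 - 573\right) \left(-261 - 11\right) - 86\right)^{2} = \left(\left(-737\right) \left(-272\right) - 86\right)^{2} = \left(200464 - 86\right)^{2} = 200378^{2} = 40151342884$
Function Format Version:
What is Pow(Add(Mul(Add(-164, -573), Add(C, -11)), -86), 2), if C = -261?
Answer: 40151342884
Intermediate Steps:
Pow(Add(Mul(Add(-164, -573), Add(C, -11)), -86), 2) = Pow(Add(Mul(Add(-164, -573), Add(-261, -11)), -86), 2) = Pow(Add(Mul(-737, -272), -86), 2) = Pow(Add(200464, -86), 2) = Pow(200378, 2) = 40151342884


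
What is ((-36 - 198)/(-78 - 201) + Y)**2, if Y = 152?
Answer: 22448644/961 ≈ 23360.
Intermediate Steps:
((-36 - 198)/(-78 - 201) + Y)**2 = ((-36 - 198)/(-78 - 201) + 152)**2 = (-234/(-279) + 152)**2 = (-234*(-1/279) + 152)**2 = (26/31 + 152)**2 = (4738/31)**2 = 22448644/961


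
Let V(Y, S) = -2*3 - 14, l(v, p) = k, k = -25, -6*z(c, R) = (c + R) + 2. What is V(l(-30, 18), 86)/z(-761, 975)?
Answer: 5/9 ≈ 0.55556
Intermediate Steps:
z(c, R) = -1/3 - R/6 - c/6 (z(c, R) = -((c + R) + 2)/6 = -((R + c) + 2)/6 = -(2 + R + c)/6 = -1/3 - R/6 - c/6)
l(v, p) = -25
V(Y, S) = -20 (V(Y, S) = -6 - 14 = -20)
V(l(-30, 18), 86)/z(-761, 975) = -20/(-1/3 - 1/6*975 - 1/6*(-761)) = -20/(-1/3 - 325/2 + 761/6) = -20/(-36) = -20*(-1/36) = 5/9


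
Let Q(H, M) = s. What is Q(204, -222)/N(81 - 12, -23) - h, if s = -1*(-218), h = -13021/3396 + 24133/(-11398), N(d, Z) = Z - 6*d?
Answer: 46116502909/8457612348 ≈ 5.4527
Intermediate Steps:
h = -115184513/19353804 (h = -13021*1/3396 + 24133*(-1/11398) = -13021/3396 - 24133/11398 = -115184513/19353804 ≈ -5.9515)
s = 218
Q(H, M) = 218
Q(204, -222)/N(81 - 12, -23) - h = 218/(-23 - 6*(81 - 12)) - 1*(-115184513/19353804) = 218/(-23 - 6*69) + 115184513/19353804 = 218/(-23 - 414) + 115184513/19353804 = 218/(-437) + 115184513/19353804 = 218*(-1/437) + 115184513/19353804 = -218/437 + 115184513/19353804 = 46116502909/8457612348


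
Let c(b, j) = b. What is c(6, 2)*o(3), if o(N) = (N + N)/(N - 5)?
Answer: -18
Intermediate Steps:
o(N) = 2*N/(-5 + N) (o(N) = (2*N)/(-5 + N) = 2*N/(-5 + N))
c(6, 2)*o(3) = 6*(2*3/(-5 + 3)) = 6*(2*3/(-2)) = 6*(2*3*(-1/2)) = 6*(-3) = -18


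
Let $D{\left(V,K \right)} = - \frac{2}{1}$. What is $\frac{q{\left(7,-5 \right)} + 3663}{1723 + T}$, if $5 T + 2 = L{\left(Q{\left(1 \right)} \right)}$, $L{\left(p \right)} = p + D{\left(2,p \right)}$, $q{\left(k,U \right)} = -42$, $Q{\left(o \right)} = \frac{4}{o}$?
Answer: $\frac{3621}{1723} \approx 2.1016$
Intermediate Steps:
$D{\left(V,K \right)} = -2$ ($D{\left(V,K \right)} = \left(-2\right) 1 = -2$)
$L{\left(p \right)} = -2 + p$ ($L{\left(p \right)} = p - 2 = -2 + p$)
$T = 0$ ($T = - \frac{2}{5} + \frac{-2 + \frac{4}{1}}{5} = - \frac{2}{5} + \frac{-2 + 4 \cdot 1}{5} = - \frac{2}{5} + \frac{-2 + 4}{5} = - \frac{2}{5} + \frac{1}{5} \cdot 2 = - \frac{2}{5} + \frac{2}{5} = 0$)
$\frac{q{\left(7,-5 \right)} + 3663}{1723 + T} = \frac{-42 + 3663}{1723 + 0} = \frac{3621}{1723}$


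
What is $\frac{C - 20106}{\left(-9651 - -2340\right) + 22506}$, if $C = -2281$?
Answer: $- \frac{22387}{15195} \approx -1.4733$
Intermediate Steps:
$\frac{C - 20106}{\left(-9651 - -2340\right) + 22506} = \frac{-2281 - 20106}{\left(-9651 - -2340\right) + 22506} = - \frac{22387}{\left(-9651 + 2340\right) + 22506} = - \frac{22387}{-7311 + 22506} = - \frac{22387}{15195}$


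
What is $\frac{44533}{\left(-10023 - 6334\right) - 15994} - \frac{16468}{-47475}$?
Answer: $- \frac{1581447907}{1535863725} \approx -1.0297$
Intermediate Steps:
$\frac{44533}{\left(-10023 - 6334\right) - 15994} - \frac{16468}{-47475} = \frac{44533}{-16357 - 15994} - - \frac{16468}{47475} = \frac{44533}{-32351} + \frac{16468}{47475} = 44533 \left(- \frac{1}{32351}\right) + \frac{16468}{47475} = - \frac{44533}{32351} + \frac{16468}{47475} = - \frac{1581447907}{1535863725}$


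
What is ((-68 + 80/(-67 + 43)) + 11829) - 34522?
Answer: -68293/3 ≈ -22764.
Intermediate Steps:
((-68 + 80/(-67 + 43)) + 11829) - 34522 = ((-68 + 80/(-24)) + 11829) - 34522 = ((-68 + 80*(-1/24)) + 11829) - 34522 = ((-68 - 10/3) + 11829) - 34522 = (-214/3 + 11829) - 34522 = 35273/3 - 34522 = -68293/3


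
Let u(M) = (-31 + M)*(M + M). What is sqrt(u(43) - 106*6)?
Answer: 6*sqrt(11) ≈ 19.900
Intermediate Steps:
u(M) = 2*M*(-31 + M) (u(M) = (-31 + M)*(2*M) = 2*M*(-31 + M))
sqrt(u(43) - 106*6) = sqrt(2*43*(-31 + 43) - 106*6) = sqrt(2*43*12 - 636) = sqrt(1032 - 636) = sqrt(396) = 6*sqrt(11)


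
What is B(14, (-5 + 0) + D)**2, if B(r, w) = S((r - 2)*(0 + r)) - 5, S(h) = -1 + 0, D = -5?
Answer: 36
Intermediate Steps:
S(h) = -1
B(r, w) = -6 (B(r, w) = -1 - 5 = -6)
B(14, (-5 + 0) + D)**2 = (-6)**2 = 36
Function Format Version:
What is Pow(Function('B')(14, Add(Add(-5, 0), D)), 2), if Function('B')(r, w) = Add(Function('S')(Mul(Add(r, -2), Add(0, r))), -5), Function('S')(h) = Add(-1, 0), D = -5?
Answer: 36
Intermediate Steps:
Function('S')(h) = -1
Function('B')(r, w) = -6 (Function('B')(r, w) = Add(-1, -5) = -6)
Pow(Function('B')(14, Add(Add(-5, 0), D)), 2) = Pow(-6, 2) = 36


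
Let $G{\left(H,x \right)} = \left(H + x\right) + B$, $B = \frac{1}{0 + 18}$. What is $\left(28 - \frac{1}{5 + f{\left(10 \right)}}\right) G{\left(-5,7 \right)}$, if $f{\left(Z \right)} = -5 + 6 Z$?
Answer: $\frac{62123}{1080} \approx 57.521$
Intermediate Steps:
$B = \frac{1}{18} \approx 0.055556$
$G{\left(H,x \right)} = \frac{1}{18} + H + x$ ($G{\left(H,x \right)} = \left(H + x\right) + \frac{1}{18} = \frac{1}{18} + H + x$)
$\left(28 - \frac{1}{5 + f{\left(10 \right)}}\right) G{\left(-5,7 \right)} = \left(28 - \frac{1}{5 + \left(-5 + 6 \cdot 10\right)}\right) \left(\frac{1}{18} - 5 + 7\right) = \left(28 - \frac{1}{5 + \left(-5 + 60\right)}\right) \frac{37}{18} = \left(28 - \frac{1}{5 + 55}\right) \frac{37}{18} = \left(28 - \frac{1}{60}\right) \frac{37}{18} = \frac{1679}{60} \cdot \frac{37}{18} = \frac{62123}{1080}$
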